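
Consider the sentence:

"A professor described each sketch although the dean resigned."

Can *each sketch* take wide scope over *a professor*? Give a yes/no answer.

Yes

The adjunct island is irrelevant here — *each sketch* and *a professor* are both in the matrix clause.
With no island boundary between them, the object can take inverse scope over the subject via ordinary QR within the clause.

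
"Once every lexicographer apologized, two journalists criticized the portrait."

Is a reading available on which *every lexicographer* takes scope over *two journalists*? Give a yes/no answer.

The target quantifier *every lexicographer* is part of the adjunct clause *once every lexicographer apologized*.
The adjunct-island constraint bars QR out of an adverbial clause.
The ordering *every lexicographer* > *two journalists* is therefore underivable.

No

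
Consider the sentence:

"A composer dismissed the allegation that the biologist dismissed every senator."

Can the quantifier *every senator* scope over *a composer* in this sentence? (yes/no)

Structurally, *every senator* is inside the complex NP *the allegation that the biologist dismissed every senator*.
Noun-complement clauses are scope islands (the Complex NP Constraint): a quantifier inside one cannot scope into the matrix.
So *every senator* cannot raise high enough to outscope *a composer*; only the surface ordering *a composer* > *every senator* is available.
(Only the surface reading survives: one fixed composer with respect to all the relevant senators.)

No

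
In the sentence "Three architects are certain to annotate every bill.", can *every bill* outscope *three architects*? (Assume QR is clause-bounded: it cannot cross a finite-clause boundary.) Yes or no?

Yes

Infinitival complements of raising predicates do not block QR; *every bill* and *three architects* are effectively clausemates.
Nothing blocks QR of the lower DP to a position above the higher one, so inverse scope is available.
Both orderings are possible: *three architects* > *every bill* and *every bill* > *three architects*.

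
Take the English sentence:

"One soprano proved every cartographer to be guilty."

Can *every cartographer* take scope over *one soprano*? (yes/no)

Yes

This is an ECM construction: *every cartographer* is the infinitival subject, Case-marked by the matrix verb, and the infinitive is transparent for QR.
With no island boundary between them, the object can take inverse scope over the subject via ordinary QR within the clause.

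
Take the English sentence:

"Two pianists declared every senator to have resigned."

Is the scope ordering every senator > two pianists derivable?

Yes

*every senator* is the subject of an ECM infinitive — the infinitival complement of an ECM verb is not a scope island, so *every senator* can raise into the matrix clause.
With no island boundary between them, the object can take inverse scope over the subject via ordinary QR within the clause.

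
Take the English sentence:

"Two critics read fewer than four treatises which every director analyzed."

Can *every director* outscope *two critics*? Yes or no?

*every director* occurs within the relative clause *which every director analyzed* modifying *fewer than four treatises*.
A relative clause is a scope island — quantifier raising cannot cross its boundary.
So the wide-scope reading for *every director* is blocked.

No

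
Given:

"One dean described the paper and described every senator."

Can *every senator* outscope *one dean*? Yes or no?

*every senator* is embedded in one conjunct of the coordinate structure (*described every senator*).
QR out of a conjunct would have to apply non-ATB, which the CSC forbids.
The inverse ordering *every senator* > *one dean* is therefore underivable.

No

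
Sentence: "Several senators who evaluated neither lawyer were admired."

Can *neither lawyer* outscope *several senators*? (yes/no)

No

Structurally, *neither lawyer* is inside the relative clause *who evaluated neither lawyer*.
Relative clauses block scope extraction: QR cannot target a position outside the modified NP.
Hence only narrow scope for *neither lawyer* (under *several senators*) survives.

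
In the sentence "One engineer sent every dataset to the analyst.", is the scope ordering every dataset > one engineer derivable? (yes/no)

*every dataset* is the matrix object and *one engineer* the matrix subject; the two are clausemates.
QR within a single clause is free, so the lower quantifier may take scope over the higher one.

Yes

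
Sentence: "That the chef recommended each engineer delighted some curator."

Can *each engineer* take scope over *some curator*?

The target quantifier *each engineer* is part of the sentential subject *that the chef recommended each engineer*.
Clausal subjects are scope islands; QR from inside the subject into the matrix is barred.
The ordering *each engineer* > *some curator* is therefore underivable.

No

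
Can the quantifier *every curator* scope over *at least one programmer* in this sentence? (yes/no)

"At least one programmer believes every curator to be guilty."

The ECM infinitive is scope-transparent — *every curator* is free to raise above *at least one programmer*.
QR within a single clause is free, so the lower quantifier may take scope over the higher one.

Yes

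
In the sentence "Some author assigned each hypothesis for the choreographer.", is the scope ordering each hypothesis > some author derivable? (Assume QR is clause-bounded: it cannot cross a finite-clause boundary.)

Both DPs are arguments of the same predicate; there is no clause or island boundary between them.
Clause-internal QR can adjoin the lower DP above the subject, yielding the inverse reading.

Yes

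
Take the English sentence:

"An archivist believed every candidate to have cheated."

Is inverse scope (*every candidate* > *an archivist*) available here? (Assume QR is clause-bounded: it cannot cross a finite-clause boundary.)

The ECM infinitive is scope-transparent — *every candidate* is free to raise above *an archivist*.
QR within a single clause is free, so the lower quantifier may take scope over the higher one.
Both orderings are possible: *an archivist* > *every candidate* and *every candidate* > *an archivist*.

Yes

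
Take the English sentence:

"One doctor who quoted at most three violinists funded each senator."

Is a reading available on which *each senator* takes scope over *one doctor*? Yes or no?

Yes

Although the sentence contains a relative clause (*who quoted at most three violinists*), *each senator* is outside it, in the matrix VP.
Nothing blocks QR of the lower DP to a position above the higher one, so inverse scope is available.
The sentence is scopally ambiguous between *one doctor* > *each senator* and *each senator* > *one doctor*.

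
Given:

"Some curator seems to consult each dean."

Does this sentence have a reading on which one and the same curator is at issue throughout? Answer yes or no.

Yes

That reading corresponds to *some curator* > *each dean*.
That is the surface-scope ordering, which is always one of the available readings — island constraints only ever restrict inverse scope.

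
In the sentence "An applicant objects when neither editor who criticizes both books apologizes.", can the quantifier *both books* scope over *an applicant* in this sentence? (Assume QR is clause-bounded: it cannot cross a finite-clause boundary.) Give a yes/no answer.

*both books* sits inside the relative clause *who criticizes both books*, which is itself inside the adjunct *when neither editor who criticizes both books apologizes*.
Two island boundaries intervene — the relative clause and the adjunct. Either alone would block QR.
So the wide-scope reading for *both books* is blocked.

No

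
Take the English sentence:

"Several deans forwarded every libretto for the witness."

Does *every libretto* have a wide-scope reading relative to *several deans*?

*every libretto* and *several deans* are in the same minimal clause.
QR within a single clause is free, so the lower quantifier may take scope over the higher one.

Yes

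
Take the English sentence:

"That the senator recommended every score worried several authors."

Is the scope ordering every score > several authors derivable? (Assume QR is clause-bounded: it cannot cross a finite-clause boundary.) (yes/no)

No

*every score* occurs within the sentential subject *that the senator recommended every score*.
Sentential subjects are islands: a quantifier inside the subject clause cannot raise over the matrix predicate.
*every score* is confined to the island and cannot take scope over *several authors*.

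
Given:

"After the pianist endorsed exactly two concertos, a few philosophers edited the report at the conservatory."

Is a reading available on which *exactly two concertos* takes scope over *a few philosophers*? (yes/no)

*exactly two concertos* is embedded in the adjunct clause *after the pianist endorsed exactly two concertos*.
Scope out of an adjunct clause is unavailable: QR respects the adjunct-island constraint.
*exactly two concertos* is confined to the island and cannot take scope over *a few philosophers*.

No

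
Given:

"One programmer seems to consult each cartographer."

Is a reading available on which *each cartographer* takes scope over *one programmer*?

Yes

The matrix predicate is a raising verb, whose infinitival complement is not a scope island — *each cartographer* can QR into the matrix clause.
Since no island is crossed, the inverse ordering is licensed alongside surface scope.
So *each cartographer* > *one programmer* is among the available readings.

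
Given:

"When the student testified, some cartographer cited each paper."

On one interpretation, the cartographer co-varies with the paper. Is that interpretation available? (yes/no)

Yes

That reading corresponds to *each paper* > *some cartographer*.
The adjunct clause does not contain *each paper*, which is the matrix object.
Ordinary QR to a clause-peripheral position gives the wide-scope LF for the lower DP.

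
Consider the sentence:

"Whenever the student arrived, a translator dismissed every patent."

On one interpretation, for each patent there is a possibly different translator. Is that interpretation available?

That reading corresponds to *every patent* > *a translator*.
The adjunct clause does not contain *every patent*, which is the matrix object.
Since no island is crossed, the inverse ordering is licensed alongside surface scope.

Yes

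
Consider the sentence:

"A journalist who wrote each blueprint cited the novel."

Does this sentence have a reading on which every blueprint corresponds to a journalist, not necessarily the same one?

The paraphrase describes the scope ordering *each blueprint* > *a journalist*.
Structurally, *each blueprint* is inside the relative clause *who wrote each blueprint*.
The relative clause forms an island for QR, so the quantifier is confined to the head noun's restrictor.
So *each blueprint* cannot raise to a position above *a journalist*.

No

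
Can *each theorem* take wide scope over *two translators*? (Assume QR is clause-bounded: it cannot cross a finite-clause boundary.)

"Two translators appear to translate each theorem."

Yes

Infinitival complements of raising predicates do not block QR; *each theorem* and *two translators* are effectively clausemates.
QR within a single clause is free, so the lower quantifier may take scope over the higher one.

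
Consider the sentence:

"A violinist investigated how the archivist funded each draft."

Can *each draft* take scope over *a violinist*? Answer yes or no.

No

The target quantifier *each draft* is part of the embedded question *how the archivist funded each draft*.
An indirect question is a wh-island; the filled [Spec,CP] blocks QR across the CP edge.
So the wide-scope reading for *each draft* is blocked.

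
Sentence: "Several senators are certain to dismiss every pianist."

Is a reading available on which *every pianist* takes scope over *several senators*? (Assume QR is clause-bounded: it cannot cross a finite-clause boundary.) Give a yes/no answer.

Yes

*every pianist* is the object of the infinitival complement of a raising predicate; raising infinitives are transparent for QR, so the two DPs are in effect clausemates.
QR within a single clause is free, so the lower quantifier may take scope over the higher one.
So *every pianist* > *several senators* is among the available readings.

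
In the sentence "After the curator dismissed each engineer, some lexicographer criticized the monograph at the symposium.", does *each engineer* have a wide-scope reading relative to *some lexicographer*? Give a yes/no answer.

The DP *each engineer* is contained in the adjunct clause *after the curator dismissed each engineer*.
Adverbial clauses are not L-marked, so they are barriers for QR — the quantifier cannot escape the adjunct.
So *each engineer* cannot raise to a position above *some lexicographer*.

No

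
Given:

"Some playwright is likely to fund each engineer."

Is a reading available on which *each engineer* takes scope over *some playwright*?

The matrix predicate is a raising verb, whose infinitival complement is not a scope island — *each engineer* can QR into the matrix clause.
Ordinary QR to a clause-peripheral position gives the wide-scope LF for the lower DP.
So *each engineer* > *some playwright* is among the available readings.

Yes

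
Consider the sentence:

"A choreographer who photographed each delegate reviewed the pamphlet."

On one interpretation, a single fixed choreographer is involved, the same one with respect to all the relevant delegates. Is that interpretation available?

Yes

This is the *a choreographer* > *each delegate* reading.
Nothing needs to raise for *a choreographer* > *each delegate*, so no island constraint is at stake.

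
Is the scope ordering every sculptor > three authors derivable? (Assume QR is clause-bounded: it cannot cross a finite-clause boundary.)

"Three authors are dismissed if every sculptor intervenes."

No

Structurally, *every sculptor* is inside the adjunct clause *if every sculptor intervenes*.
Adjunct clauses are scope islands: a quantifier inside an adjunct cannot raise into the matrix clause.
The inverse ordering *every sculptor* > *three authors* is therefore underivable.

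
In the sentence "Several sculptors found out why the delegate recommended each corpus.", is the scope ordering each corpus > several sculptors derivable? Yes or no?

No

Structurally, *each corpus* is inside the embedded question *why the delegate recommended each corpus*.
Embedded questions are wh-islands: a quantifier inside an indirect question cannot QR into the matrix clause.
So *each corpus* cannot raise high enough to outscope *several sculptors*; only the surface ordering *several sculptors* > *each corpus* is available.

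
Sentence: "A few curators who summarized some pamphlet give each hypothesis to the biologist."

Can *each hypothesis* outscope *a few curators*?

*each hypothesis* is a matrix argument; only *a few curators* is modified by the relative clause *who summarized some pamphlet*, so the RC island is irrelevant to the target quantifier.
Since no island is crossed, the inverse ordering is licensed alongside surface scope.
So *each hypothesis* > *a few curators* is among the available readings.

Yes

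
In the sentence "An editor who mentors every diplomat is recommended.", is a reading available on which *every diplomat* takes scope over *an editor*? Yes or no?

The DP *every diplomat* is contained in the relative clause *who mentors every diplomat*.
The relative clause forms an island for QR, so the quantifier is confined to the head noun's restrictor.
*every diplomat* is confined to the island and cannot take scope over *an editor*.

No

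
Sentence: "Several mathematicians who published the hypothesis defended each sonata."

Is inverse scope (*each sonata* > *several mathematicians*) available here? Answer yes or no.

Yes

*each sonata* sits in the matrix clause, not in the relative clause on *several mathematicians*.
With no island boundary between them, the object can take inverse scope over the subject via ordinary QR within the clause.
The sentence is scopally ambiguous between *several mathematicians* > *each sonata* and *each sonata* > *several mathematicians*.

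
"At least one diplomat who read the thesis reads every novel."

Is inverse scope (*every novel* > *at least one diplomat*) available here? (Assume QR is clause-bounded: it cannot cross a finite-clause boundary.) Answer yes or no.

Yes

Although the sentence contains a relative clause (*who read the thesis*), *every novel* is outside it, in the matrix VP.
Ordinary QR to a clause-peripheral position gives the wide-scope LF for the lower DP.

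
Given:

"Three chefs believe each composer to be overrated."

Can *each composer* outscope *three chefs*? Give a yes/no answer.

The ECM infinitive is scope-transparent — *each composer* is free to raise above *three chefs*.
With no island boundary between them, the object can take inverse scope over the subject via ordinary QR within the clause.

Yes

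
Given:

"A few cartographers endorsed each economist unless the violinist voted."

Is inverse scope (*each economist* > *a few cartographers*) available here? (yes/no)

Yes

*each economist* is a matrix argument; the adjunct is an island but the target quantifier is outside it.
Nothing blocks QR of the lower DP to a position above the higher one, so inverse scope is available.
So *each economist* > *a few cartographers* is among the available readings.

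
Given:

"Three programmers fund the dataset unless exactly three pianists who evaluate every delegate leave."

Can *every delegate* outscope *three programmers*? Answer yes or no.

No

The DP *every delegate* is contained in the relative clause *who evaluate every delegate*, which is itself inside the adjunct *unless exactly three pianists who evaluate every delegate leave*.
Nested islands: the RC island is itself inside an adjunct island, so wide scope is doubly excluded.
There is no licit LF on which *every delegate* c-commands *three programmers*.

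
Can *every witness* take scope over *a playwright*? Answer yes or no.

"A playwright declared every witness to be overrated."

*every witness* is an ECM subject; ECM complements are not islands, and the embedded quantifier may take matrix scope.
Nothing blocks QR of the lower DP to a position above the higher one, so inverse scope is available.

Yes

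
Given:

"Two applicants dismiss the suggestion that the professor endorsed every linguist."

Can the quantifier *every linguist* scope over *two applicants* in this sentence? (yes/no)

No

*every linguist* sits inside the complex NP *the suggestion that the professor endorsed every linguist*.
The complex NP is opaque for QR — the quantifier is frozen inside the noun's complement.
So *every linguist* cannot raise high enough to outscope *two applicants*; only the surface ordering *two applicants* > *every linguist* is available.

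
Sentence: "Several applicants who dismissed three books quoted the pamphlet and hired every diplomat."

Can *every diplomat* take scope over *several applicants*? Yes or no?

No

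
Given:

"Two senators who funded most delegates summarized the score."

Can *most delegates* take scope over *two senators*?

The DP *most delegates* is contained in the relative clause *who funded most delegates*.
A relative clause is a scope island — quantifier raising cannot cross its boundary.
*most delegates* is confined to the island and cannot take scope over *two senators*.

No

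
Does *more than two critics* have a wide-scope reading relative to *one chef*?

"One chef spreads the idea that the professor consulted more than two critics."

*more than two critics* is embedded in the complex NP *the idea that the professor consulted more than two critics*.
Since the clause is the complement of a nominal head, the CNPC blocks scope extraction.
*more than two critics* is confined to the island and cannot take scope over *one chef*.

No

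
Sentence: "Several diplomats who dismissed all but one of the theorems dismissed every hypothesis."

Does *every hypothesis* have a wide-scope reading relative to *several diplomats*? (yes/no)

The relative clause *who dismissed all but one of the theorems* modifies *several diplomats*, but *every hypothesis* is not inside that relative clause — it is an argument of the matrix verb.
No island intervenes, so both surface and inverse scope are derivable.

Yes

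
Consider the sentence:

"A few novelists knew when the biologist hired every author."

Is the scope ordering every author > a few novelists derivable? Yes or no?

*every author* sits inside the embedded question *when the biologist hired every author*.
An indirect question is a wh-island; the filled [Spec,CP] blocks QR across the CP edge.
The inverse ordering *every author* > *a few novelists* is therefore underivable.

No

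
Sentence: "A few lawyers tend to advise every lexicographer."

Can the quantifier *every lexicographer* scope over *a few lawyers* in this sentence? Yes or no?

Infinitival complements of raising predicates do not block QR; *every lexicographer* and *a few lawyers* are effectively clausemates.
Clause-internal QR can adjoin the lower DP above the subject, yielding the inverse reading.

Yes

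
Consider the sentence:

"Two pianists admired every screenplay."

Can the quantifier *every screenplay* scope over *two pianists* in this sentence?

Yes

*two pianists* and *every screenplay* are co-arguments of the matrix verb, with nothing but a clause-internal boundary between them.
Clause-internal QR can adjoin the lower DP above the subject, yielding the inverse reading.
So *every screenplay* > *two pianists* is among the available readings.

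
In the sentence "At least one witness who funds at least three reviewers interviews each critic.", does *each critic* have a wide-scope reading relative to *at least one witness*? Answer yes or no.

Yes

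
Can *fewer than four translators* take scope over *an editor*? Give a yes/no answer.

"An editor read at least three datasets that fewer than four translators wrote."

No

Structurally, *fewer than four translators* is inside the relative clause *that fewer than four translators wrote* modifying *at least three datasets*.
Relative clauses block scope extraction: QR cannot target a position outside the modified NP.
There is no licit LF on which *fewer than four translators* c-commands *an editor*.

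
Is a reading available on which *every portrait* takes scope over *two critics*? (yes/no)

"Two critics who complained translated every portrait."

Yes

The relative clause *who complained* modifies *two critics*, but *every portrait* is not inside that relative clause — it is an argument of the matrix verb.
Clause-internal QR can adjoin the lower DP above the subject, yielding the inverse reading.
So *every portrait* > *two critics* is among the available readings.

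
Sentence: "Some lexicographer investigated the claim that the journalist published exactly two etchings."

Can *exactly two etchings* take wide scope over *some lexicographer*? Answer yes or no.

No

*exactly two etchings* is embedded in the complex NP *the claim that the journalist published exactly two etchings*.
The complex NP is opaque for QR — the quantifier is frozen inside the noun's complement.
So *exactly two etchings* cannot raise high enough to outscope *some lexicographer*; only the surface ordering *some lexicographer* > *exactly two etchings* is available.
(Only the surface reading survives: one fixed lexicographer with respect to all the relevant etchings.)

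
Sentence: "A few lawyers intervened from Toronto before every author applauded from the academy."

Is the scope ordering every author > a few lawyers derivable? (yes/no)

The DP *every author* is contained in the adjunct clause *before every author applauded from the academy*.
The adjunct-island constraint bars QR out of an adverbial clause.
The inverse ordering *every author* > *a few lawyers* is therefore underivable.

No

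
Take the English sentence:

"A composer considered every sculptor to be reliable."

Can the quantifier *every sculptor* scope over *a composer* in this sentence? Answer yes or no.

Yes

The ECM infinitive is scope-transparent — *every sculptor* is free to raise above *a composer*.
Since no island is crossed, the inverse ordering is licensed alongside surface scope.
So *every sculptor* > *a composer* is among the available readings.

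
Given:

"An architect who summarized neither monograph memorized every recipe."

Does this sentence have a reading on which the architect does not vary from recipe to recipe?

Yes

This is the *an architect* > *every recipe* reading.
Nothing needs to raise for *an architect* > *every recipe*, so no island constraint is at stake.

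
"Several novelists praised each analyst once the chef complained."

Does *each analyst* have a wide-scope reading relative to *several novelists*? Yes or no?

Yes

Although there is an adjunct clause, *each analyst* is in the main clause, not inside the adjunct.
Ordinary QR to a clause-peripheral position gives the wide-scope LF for the lower DP.
So *each analyst* > *several novelists* is among the available readings.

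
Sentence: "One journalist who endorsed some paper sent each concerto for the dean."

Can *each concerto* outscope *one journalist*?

Yes

*each concerto* sits in the matrix clause, not in the relative clause on *one journalist*.
Since no island is crossed, the inverse ordering is licensed alongside surface scope.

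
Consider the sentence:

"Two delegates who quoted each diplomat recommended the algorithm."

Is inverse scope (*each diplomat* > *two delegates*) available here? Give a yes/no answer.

No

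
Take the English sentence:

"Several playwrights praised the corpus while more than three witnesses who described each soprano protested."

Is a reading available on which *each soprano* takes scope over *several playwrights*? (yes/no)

No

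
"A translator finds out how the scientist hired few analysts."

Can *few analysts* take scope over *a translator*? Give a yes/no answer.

No

The target quantifier *few analysts* is part of the embedded question *how the scientist hired few analysts*.
The wh-island constraint blocks QR out of an embedded interrogative.
So the wide-scope reading for *few analysts* is blocked.
(Only the surface reading survives: one fixed translator with respect to all the relevant analysts.)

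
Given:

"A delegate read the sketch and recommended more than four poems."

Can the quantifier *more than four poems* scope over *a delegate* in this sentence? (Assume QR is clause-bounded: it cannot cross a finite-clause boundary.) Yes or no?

The target quantifier *more than four poems* is part of one conjunct of the coordinate structure (*recommended more than four poems*).
QR out of a conjunct would have to apply non-ATB, which the CSC forbids.
The inverse ordering *more than four poems* > *a delegate* is therefore underivable.

No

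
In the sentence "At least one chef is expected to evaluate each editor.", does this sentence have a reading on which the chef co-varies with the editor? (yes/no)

Yes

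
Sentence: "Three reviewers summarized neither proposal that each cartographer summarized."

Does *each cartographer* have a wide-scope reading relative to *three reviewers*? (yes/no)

*each cartographer* occurs within the relative clause *that each cartographer summarized* modifying *neither proposal*.
QR out of a relative clause is ruled out by the relative-clause island constraint.
The inverse ordering *each cartographer* > *three reviewers* is therefore underivable.

No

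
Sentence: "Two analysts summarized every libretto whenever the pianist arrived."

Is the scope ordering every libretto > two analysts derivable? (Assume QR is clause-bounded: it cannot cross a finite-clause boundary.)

The adjunct island is irrelevant here — *every libretto* and *two analysts* are both in the matrix clause.
Ordinary QR to a clause-peripheral position gives the wide-scope LF for the lower DP.

Yes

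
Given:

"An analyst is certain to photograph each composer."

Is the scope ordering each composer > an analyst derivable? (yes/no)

*each composer* is the object of the infinitival complement of a raising predicate; raising infinitives are transparent for QR, so the two DPs are in effect clausemates.
QR within a single clause is free, so the lower quantifier may take scope over the higher one.

Yes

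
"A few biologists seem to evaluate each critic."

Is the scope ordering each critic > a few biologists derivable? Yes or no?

*each critic* is the object of the infinitival complement of a raising predicate; raising infinitives are transparent for QR, so the two DPs are in effect clausemates.
Since no island is crossed, the inverse ordering is licensed alongside surface scope.

Yes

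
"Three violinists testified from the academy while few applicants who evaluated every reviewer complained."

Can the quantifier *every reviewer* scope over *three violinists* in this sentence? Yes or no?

No

Structurally, *every reviewer* is inside the relative clause *who evaluated every reviewer*, which is itself inside the adjunct *while few applicants who evaluated every reviewer complained*.
Two island boundaries intervene — the relative clause and the adjunct. Either alone would block QR.
The inverse ordering *every reviewer* > *three violinists* is therefore underivable.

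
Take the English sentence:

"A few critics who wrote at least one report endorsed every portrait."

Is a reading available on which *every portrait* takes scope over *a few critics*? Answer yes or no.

Yes

The RC *who wrote at least one report* is an island, but *every portrait* is not inside it — it is the matrix object, a clausemate of *a few critics*.
Clause-internal QR can adjoin the lower DP above the subject, yielding the inverse reading.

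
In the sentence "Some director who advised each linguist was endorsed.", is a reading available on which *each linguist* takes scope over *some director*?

*each linguist* occurs within the relative clause *who advised each linguist*.
Quantifiers inside a relative clause are trapped there; the RC boundary blocks QR.
*each linguist* is confined to the island and cannot take scope over *some director*.

No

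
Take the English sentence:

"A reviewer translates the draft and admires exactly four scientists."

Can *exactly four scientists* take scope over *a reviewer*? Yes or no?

*exactly four scientists* occurs within one conjunct of the coordinate structure (*admires exactly four scientists*).
Coordinate structures are islands for non-across-the-board movement, QR included.
*exactly four scientists* > *a reviewer* would require crossing that boundary, which is illicit.

No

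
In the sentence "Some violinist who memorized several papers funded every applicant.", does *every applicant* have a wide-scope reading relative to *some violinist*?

Although the sentence contains a relative clause (*who memorized several papers*), *every applicant* is outside it, in the matrix VP.
No island intervenes, so both surface and inverse scope are derivable.
The sentence is scopally ambiguous between *some violinist* > *every applicant* and *every applicant* > *some violinist*.

Yes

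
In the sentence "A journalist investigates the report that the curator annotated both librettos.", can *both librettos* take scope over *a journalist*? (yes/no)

No

The DP *both librettos* is contained in the complex NP *the report that the curator annotated both librettos*.
The Complex NP Constraint bars QR out of the complement clause of a noun.
So *both librettos* cannot raise high enough to outscope *a journalist*; only the surface ordering *a journalist* > *both librettos* is available.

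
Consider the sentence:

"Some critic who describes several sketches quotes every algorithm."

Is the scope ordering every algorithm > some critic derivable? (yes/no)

*every algorithm* is a matrix argument; only *some critic* is modified by the relative clause *who describes several sketches*, so the RC island is irrelevant to the target quantifier.
QR within a single clause is free, so the lower quantifier may take scope over the higher one.
The sentence is scopally ambiguous between *some critic* > *every algorithm* and *every algorithm* > *some critic*.

Yes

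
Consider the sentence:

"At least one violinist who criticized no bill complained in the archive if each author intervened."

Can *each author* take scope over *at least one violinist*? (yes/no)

Structurally, *each author* is inside the adjunct clause *if each author intervened*.
Adjuncts are opaque for quantifier raising; a quantifier in an adjunct stays inside it.
*each author* > *at least one violinist* would require crossing that boundary, which is illicit.

No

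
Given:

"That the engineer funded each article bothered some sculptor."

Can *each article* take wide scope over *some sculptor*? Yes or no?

No

The target quantifier *each article* is part of the sentential subject *that the engineer funded each article*.
The Sentential Subject Constraint rules out raising the quantifier out of the that-clause subject.
So *each article* cannot raise to a position above *some sculptor*.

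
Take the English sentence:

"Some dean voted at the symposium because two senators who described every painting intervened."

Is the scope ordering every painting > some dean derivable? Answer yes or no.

No

The DP *every painting* is contained in the relative clause *who described every painting*, which is itself inside the adjunct *because two senators who described every painting intervened*.
Two island boundaries intervene — the relative clause and the adjunct. Either alone would block QR.
The inverse ordering *every painting* > *some dean* is therefore underivable.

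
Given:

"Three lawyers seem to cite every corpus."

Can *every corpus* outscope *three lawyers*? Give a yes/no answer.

*every corpus* is the object of the infinitival complement of a raising predicate; raising infinitives are transparent for QR, so the two DPs are in effect clausemates.
QR within a single clause is free, so the lower quantifier may take scope over the higher one.
The sentence is scopally ambiguous between *three lawyers* > *every corpus* and *every corpus* > *three lawyers*.

Yes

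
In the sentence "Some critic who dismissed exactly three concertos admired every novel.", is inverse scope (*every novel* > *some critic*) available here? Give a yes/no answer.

Yes

*every novel* is a matrix argument; only *some critic* is modified by the relative clause *who dismissed exactly three concertos*, so the RC island is irrelevant to the target quantifier.
QR within a single clause is free, so the lower quantifier may take scope over the higher one.
Both orderings are possible: *some critic* > *every novel* and *every novel* > *some critic*.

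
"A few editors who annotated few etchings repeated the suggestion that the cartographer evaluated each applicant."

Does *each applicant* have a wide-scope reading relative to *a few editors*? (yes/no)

No

*each applicant* is embedded in the complex NP *the suggestion that the cartographer evaluated each applicant*.
Since the clause is the complement of a nominal head, the CNPC blocks scope extraction.
So *each applicant* cannot raise high enough to outscope *a few editors*; only the surface ordering *a few editors* > *each applicant* is available.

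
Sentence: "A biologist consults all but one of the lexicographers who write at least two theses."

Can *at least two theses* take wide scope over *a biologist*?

The DP *at least two theses* is contained in the relative clause *who write at least two theses* modifying *all but one of the lexicographers*.
Quantifiers inside a relative clause are trapped there; the RC boundary blocks QR.
*at least two theses* is confined to the island and cannot take scope over *a biologist*.
(Only the surface reading survives: one fixed biologist with respect to all the relevant theses.)

No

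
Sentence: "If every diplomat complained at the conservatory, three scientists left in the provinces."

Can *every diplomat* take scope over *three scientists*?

The target quantifier *every diplomat* is part of the adjunct clause *if every diplomat complained at the conservatory*.
The adjunct-island constraint bars QR out of an adverbial clause.
*every diplomat* > *three scientists* would require crossing that boundary, which is illicit.

No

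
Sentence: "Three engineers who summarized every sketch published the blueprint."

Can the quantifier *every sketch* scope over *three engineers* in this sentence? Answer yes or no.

The target quantifier *every sketch* is part of the relative clause *who summarized every sketch*.
QR out of a relative clause is ruled out by the relative-clause island constraint.
There is no licit LF on which *every sketch* c-commands *three engineers*.

No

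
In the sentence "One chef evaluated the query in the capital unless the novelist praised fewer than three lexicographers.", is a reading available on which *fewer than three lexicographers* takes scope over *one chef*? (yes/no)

No

The target quantifier *fewer than three lexicographers* is part of the adjunct clause *unless the novelist praised fewer than three lexicographers*.
Adjuncts are opaque for quantifier raising; a quantifier in an adjunct stays inside it.
Hence only narrow scope for *fewer than three lexicographers* (under *one chef*) survives.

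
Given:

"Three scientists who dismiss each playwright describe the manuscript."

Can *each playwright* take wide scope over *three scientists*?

*each playwright* is embedded in the relative clause *who dismiss each playwright*.
Relative clauses block scope extraction: QR cannot target a position outside the modified NP.
*each playwright* is confined to the island and cannot take scope over *three scientists*.

No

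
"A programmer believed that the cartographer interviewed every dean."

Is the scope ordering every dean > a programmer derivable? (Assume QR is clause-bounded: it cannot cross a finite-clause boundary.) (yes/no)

No

The DP *every dean* is contained in the finite complement clause *that the cartographer interviewed every dean*.
Finite CP is the ceiling for QR here, by assumption.
So *every dean* cannot raise high enough to outscope *a programmer*; only the surface ordering *a programmer* > *every dean* is available.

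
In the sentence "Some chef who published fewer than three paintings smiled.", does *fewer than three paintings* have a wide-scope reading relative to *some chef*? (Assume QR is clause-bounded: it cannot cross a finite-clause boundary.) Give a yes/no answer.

Structurally, *fewer than three paintings* is inside the relative clause *who published fewer than three paintings*.
Quantifiers inside a relative clause are trapped there; the RC boundary blocks QR.
So the wide-scope reading for *fewer than three paintings* is blocked.

No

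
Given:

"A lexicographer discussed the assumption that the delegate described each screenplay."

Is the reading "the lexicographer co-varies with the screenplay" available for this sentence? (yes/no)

The paraphrase describes the scope ordering *each screenplay* > *a lexicographer*.
*each screenplay* occurs within the complex NP *the assumption that the delegate described each screenplay*.
The Complex NP Constraint bars QR out of the complement clause of a noun.
*each screenplay* > *a lexicographer* would require crossing that boundary, which is illicit.

No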